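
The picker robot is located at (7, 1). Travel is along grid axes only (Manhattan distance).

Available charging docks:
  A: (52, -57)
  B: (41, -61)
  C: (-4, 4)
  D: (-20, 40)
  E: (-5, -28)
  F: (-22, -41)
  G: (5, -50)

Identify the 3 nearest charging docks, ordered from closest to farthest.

Distances from (7, 1):
A: |45| + |-58| = 45 + 58 = 103
B: |34| + |-62| = 34 + 62 = 96
C: |-11| + |3| = 11 + 3 = 14
D: |-27| + |39| = 27 + 39 = 66
E: |-12| + |-29| = 12 + 29 = 41
F: |-29| + |-42| = 29 + 42 = 71
G: |-2| + |-51| = 2 + 51 = 53
Sorted: C (14) < E (41) < G (53) < D (66) < F (71) < …

C, E, G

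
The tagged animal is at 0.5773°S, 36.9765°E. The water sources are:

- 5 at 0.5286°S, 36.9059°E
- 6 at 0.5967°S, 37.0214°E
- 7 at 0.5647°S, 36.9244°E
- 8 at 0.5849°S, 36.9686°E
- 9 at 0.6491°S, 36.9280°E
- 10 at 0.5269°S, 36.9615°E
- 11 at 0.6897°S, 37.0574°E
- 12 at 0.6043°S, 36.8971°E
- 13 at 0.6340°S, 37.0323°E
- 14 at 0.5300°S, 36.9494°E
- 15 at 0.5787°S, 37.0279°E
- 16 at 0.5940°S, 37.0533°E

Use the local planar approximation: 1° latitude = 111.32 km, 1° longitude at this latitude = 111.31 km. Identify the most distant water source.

11

Distances from 0.5773°S, 36.9765°E:
5: √((0.0487·111.32)² + (-0.0706·111.31)²) = √(29.390320 + 61.755802) = 9.5470 km
6: √((-0.0194·111.32)² + (0.0449·111.31)²) = √(4.663907 + 24.978195) = 5.4445 km
7: √((0.0126·111.32)² + (-0.0521·111.31)²) = √(1.967377 + 33.631312) = 5.9665 km
8: √((-0.0076·111.32)² + (-0.0079·111.31)²) = √(0.715770 + 0.773255) = 1.2203 km
9: √((-0.0718·111.32)² + (-0.0485·111.31)²) = √(63.884468 + 29.144180) = 9.6451 km
10: √((0.0504·111.32)² + (-0.0150·111.31)²) = √(31.478024 + 2.787731) = 5.8537 km
11: √((-0.1124·111.32)² + (0.0809·111.31)²) = √(156.559353 + 81.089647) = 15.4159 km
12: √((-0.0270·111.32)² + (-0.0794·111.31)²) = √(9.033872 + 78.110491) = 9.3351 km
13: √((-0.0567·111.32)² + (0.0558·111.31)²) = √(39.839375 + 38.577738) = 8.8553 km
14: √((0.0473·111.32)² + (-0.0271·111.31)²) = √(27.724816 + 9.099278) = 6.0683 km
15: √((-0.0014·111.32)² + (0.0514·111.31)²) = √(0.024289 + 32.733663) = 5.7235 km
16: √((-0.0167·111.32)² + (0.0768·111.31)²) = √(3.456045 + 73.078699) = 8.7484 km
Maximum: 11 at 15.4159 km.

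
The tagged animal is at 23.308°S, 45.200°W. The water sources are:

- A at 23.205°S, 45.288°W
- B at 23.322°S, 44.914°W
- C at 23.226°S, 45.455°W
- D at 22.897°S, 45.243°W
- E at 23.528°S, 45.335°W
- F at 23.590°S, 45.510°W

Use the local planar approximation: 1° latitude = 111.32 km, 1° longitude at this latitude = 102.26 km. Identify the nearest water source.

Distances from 23.308°S, 45.200°W:
A: √((0.103·111.32)² + (-0.088·102.26)²) = √(131.46824 + 80.97984) = 14.576 km
B: √((-0.014·111.32)² + (0.286·102.26)²) = √(2.42886 + 855.34957) = 29.288 km
C: √((0.082·111.32)² + (-0.255·102.26)²) = √(83.32477 + 679.97342) = 27.628 km
D: √((0.411·111.32)² + (-0.043·102.26)²) = √(2093.29309 + 19.33519) = 45.963 km
E: √((-0.220·111.32)² + (-0.135·102.26)²) = √(599.77969 + 190.58079) = 28.113 km
F: √((-0.282·111.32)² + (-0.310·102.26)²) = √(985.47273 + 1004.92804) = 44.614 km
Minimum: A at 14.576 km.

A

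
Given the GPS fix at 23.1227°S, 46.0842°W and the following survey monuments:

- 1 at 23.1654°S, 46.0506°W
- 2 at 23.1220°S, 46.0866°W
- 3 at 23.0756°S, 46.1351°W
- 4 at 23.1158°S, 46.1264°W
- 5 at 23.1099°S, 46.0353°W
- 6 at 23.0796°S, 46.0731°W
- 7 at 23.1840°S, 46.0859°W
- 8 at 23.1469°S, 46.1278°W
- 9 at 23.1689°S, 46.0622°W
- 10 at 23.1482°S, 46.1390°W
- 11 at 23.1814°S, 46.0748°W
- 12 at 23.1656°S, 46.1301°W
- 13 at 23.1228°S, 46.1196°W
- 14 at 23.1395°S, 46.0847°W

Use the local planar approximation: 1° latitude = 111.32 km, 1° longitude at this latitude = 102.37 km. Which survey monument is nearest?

Distances from 23.1227°S, 46.0842°W:
1: √((-0.0427·111.32)² + (0.0336·102.37)²) = √(22.594469 + 11.831068) = 5.8673 km
2: √((0.0007·111.32)² + (-0.0024·102.37)²) = √(0.006072 + 0.060363) = 0.2577 km
3: √((0.0471·111.32)² + (-0.0509·102.37)²) = √(27.490853 + 27.150696) = 7.3920 km
4: √((0.0069·111.32)² + (-0.0422·102.37)²) = √(0.589990 + 18.662521) = 4.3878 km
5: √((0.0128·111.32)² + (0.0489·102.37)²) = √(2.030329 + 25.058965) = 5.2047 km
6: √((0.0431·111.32)² + (0.0111·102.37)²) = √(23.019768 + 1.291194) = 4.9306 km
7: √((-0.0613·111.32)² + (-0.0017·102.37)²) = √(46.565830 + 0.030286) = 6.8261 km
8: √((-0.0242·111.32)² + (-0.0436·102.37)²) = √(7.257334 + 19.921333) = 5.2133 km
9: √((-0.0462·111.32)² + (0.0220·102.37)²) = √(26.450284 + 5.072135) = 5.6145 km
10: √((-0.0255·111.32)² + (-0.0548·102.37)²) = √(8.057991 + 31.470709) = 6.2872 km
11: √((-0.0587·111.32)² + (0.0094·102.37)²) = √(42.699481 + 0.925979) = 6.6050 km
12: √((-0.0429·111.32)² + (-0.0459·102.37)²) = √(22.806623 + 22.078562) = 6.6996 km
13: √((-0.0001·111.32)² + (-0.0354·102.37)²) = √(0.000124 + 13.132637) = 3.6239 km
14: √((-0.0168·111.32)² + (-0.0005·102.37)²) = √(3.497558 + 0.002620) = 1.8709 km
Minimum: 2 at 0.2577 km.

2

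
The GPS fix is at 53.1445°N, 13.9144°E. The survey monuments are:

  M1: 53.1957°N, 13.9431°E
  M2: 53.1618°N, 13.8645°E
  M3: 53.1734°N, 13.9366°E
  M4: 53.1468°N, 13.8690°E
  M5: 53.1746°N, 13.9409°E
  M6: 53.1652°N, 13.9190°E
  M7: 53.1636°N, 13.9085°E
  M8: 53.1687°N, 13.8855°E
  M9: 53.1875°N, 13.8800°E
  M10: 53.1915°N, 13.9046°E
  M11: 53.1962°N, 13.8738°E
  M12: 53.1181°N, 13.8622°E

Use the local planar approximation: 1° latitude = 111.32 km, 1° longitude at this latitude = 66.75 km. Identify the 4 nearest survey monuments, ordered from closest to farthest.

M7, M6, M4, M8

Distances from 53.1445°N, 13.9144°E:
M1: 6.0129 km
M2: 3.8475 km
M3: 3.5420 km
M4: 3.0412 km
M5: 3.7890 km
M6: 2.3247 km
M7: 2.1624 km
M8: 3.3134 km
M9: 5.3090 km
M10: 5.2728 km
M11: 6.3614 km
M12: 4.5582 km
Sorted: M7 (2.1624 km) < M6 (2.3247 km) < M4 (3.0412 km) < M8 (3.3134 km) < M3 (3.5420 km) < M5 (3.7890 km) < …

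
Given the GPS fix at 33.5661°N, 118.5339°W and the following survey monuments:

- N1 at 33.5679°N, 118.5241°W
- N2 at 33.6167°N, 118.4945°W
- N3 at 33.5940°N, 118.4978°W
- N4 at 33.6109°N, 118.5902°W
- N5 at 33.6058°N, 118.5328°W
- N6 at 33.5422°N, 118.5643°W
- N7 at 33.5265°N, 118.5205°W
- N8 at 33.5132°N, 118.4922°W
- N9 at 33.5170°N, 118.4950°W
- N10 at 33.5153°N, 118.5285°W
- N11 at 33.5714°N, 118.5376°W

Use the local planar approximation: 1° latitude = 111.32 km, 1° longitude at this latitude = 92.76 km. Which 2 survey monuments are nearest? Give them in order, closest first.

Distances from 33.5661°N, 118.5339°W:
N1: √((0.0018·111.32)² + (0.0098·92.76)²) = √(0.040151 + 0.826368) = 0.9309 km
N2: √((0.0506·111.32)² + (0.0394·92.76)²) = √(31.728346 + 13.357154) = 6.7146 km
N3: √((0.0279·111.32)² + (0.0361·92.76)²) = √(9.646168 + 11.213363) = 4.5672 km
N4: √((0.0448·111.32)² + (-0.0563·92.76)²) = √(24.871525 + 27.273336) = 7.2211 km
N5: √((0.0397·111.32)² + (0.0011·92.76)²) = √(19.531132 + 0.010411) = 4.4206 km
N6: √((-0.0239·111.32)² + (-0.0304·92.76)²) = √(7.078516 + 7.951859) = 3.8769 km
N7: √((-0.0396·111.32)² + (0.0134·92.76)²) = √(19.432862 + 1.545009) = 4.5802 km
N8: √((-0.0529·111.32)² + (0.0417·92.76)²) = √(34.678295 + 14.962136) = 7.0456 km
N9: √((-0.0491·111.32)² + (0.0389·92.76)²) = √(29.875101 + 13.020291) = 6.5495 km
N10: √((-0.0508·111.32)² + (0.0054·92.76)²) = √(31.979658 + 0.250905) = 5.6772 km
N11: √((0.0053·111.32)² + (-0.0037·92.76)²) = √(0.348095 + 0.117794) = 0.6826 km
Sorted: N11 (0.6826 km) < N1 (0.9309 km) < N6 (3.8769 km) < N5 (4.4206 km) < …

N11, N1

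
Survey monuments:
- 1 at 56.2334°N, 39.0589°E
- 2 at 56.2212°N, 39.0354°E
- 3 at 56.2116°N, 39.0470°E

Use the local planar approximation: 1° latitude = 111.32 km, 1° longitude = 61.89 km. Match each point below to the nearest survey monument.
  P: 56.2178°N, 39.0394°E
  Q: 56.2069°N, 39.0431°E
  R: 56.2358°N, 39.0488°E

P at 56.2178°N, 39.0394°E:
  1: √((0.0156·111.32)² + (0.0195·61.89)²) = √(3.015752 + 1.456499) = 2.1148 km
  2: √((0.0034·111.32)² + (-0.0040·61.89)²) = √(0.143253 + 0.061286) = 0.4523 km
  3: √((-0.0062·111.32)² + (0.0076·61.89)²) = √(0.476354 + 0.221242) = 0.8352 km
  → nearest: 2 (0.4523 km)
Q at 56.2069°N, 39.0431°E:
  1: √((0.0265·111.32)² + (0.0158·61.89)²) = √(8.702382 + 0.956214) = 3.1078 km
  2: √((0.0143·111.32)² + (-0.0077·61.89)²) = √(2.534069 + 0.227103) = 1.6617 km
  3: √((0.0047·111.32)² + (0.0039·61.89)²) = √(0.273742 + 0.058260) = 0.5762 km
  → nearest: 3 (0.5762 km)
R at 56.2358°N, 39.0488°E:
  1: √((-0.0024·111.32)² + (0.0101·61.89)²) = √(0.071379 + 0.390736) = 0.6798 km
  2: √((-0.0146·111.32)² + (-0.0134·61.89)²) = √(2.641509 + 0.687782) = 1.8246 km
  3: √((-0.0242·111.32)² + (-0.0018·61.89)²) = √(7.257334 + 0.012410) = 2.6962 km
  → nearest: 1 (0.6798 km)

P→2; Q→3; R→1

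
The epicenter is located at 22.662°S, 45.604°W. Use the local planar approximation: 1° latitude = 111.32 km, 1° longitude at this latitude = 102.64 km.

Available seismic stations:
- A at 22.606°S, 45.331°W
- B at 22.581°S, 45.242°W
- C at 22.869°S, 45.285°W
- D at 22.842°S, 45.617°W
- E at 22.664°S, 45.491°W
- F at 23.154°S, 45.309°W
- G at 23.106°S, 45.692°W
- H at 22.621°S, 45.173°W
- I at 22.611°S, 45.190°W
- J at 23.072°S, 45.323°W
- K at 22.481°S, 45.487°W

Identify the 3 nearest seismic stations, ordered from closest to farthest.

E, D, K

Distances from 22.662°S, 45.604°W:
A: 28.706 km
B: 38.234 km
C: 40.038 km
D: 20.082 km
E: 11.600 km
F: 62.582 km
G: 50.245 km
H: 44.473 km
I: 42.871 km
J: 53.990 km
K: 23.456 km
Sorted: E (11.600 km) < D (20.082 km) < K (23.456 km) < A (28.706 km) < B (38.234 km) < …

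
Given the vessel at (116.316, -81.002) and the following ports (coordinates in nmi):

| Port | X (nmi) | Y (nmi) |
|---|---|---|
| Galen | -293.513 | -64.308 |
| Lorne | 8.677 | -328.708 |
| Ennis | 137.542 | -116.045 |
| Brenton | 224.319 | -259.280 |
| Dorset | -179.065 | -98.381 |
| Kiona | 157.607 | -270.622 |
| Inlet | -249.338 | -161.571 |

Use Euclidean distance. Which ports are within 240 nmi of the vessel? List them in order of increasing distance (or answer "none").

Distances from (116.316, -81.002):
Galen: 410.169 nmi
Lorne: 270.082 nmi
Ennis: 40.970 nmi
Brenton: 208.441 nmi
Dorset: 295.892 nmi
Kiona: 194.064 nmi
Inlet: 374.425 nmi
Threshold 240 nmi: Ennis (40.970 nmi), Kiona (194.064 nmi), Brenton (208.441 nmi) are within range.

Ennis, Kiona, Brenton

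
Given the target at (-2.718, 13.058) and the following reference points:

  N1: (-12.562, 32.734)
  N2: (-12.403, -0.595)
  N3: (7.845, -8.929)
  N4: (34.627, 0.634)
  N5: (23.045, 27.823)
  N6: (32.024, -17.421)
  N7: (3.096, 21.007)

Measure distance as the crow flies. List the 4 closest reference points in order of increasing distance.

Distances from (-2.718, 13.058):
N1: 22.001
N2: 16.739
N3: 24.393
N4: 39.357
N5: 29.694
N6: 46.217
N7: 9.848
Sorted: N7 (9.848) < N2 (16.739) < N1 (22.001) < N3 (24.393) < N5 (29.694) < N4 (39.357) < …

N7, N2, N1, N3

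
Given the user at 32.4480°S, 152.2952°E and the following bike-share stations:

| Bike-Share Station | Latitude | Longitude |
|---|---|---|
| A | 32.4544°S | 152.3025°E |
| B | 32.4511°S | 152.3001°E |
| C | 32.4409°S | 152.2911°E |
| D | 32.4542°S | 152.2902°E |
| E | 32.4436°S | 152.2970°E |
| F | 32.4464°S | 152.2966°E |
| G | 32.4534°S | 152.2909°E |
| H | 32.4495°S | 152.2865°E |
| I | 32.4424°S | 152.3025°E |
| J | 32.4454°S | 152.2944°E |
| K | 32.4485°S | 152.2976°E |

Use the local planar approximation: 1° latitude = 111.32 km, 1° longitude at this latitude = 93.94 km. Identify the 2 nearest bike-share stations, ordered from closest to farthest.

F, K

Distances from 32.4480°S, 152.2952°E:
A: 0.9889 km
B: 0.5753 km
C: 0.8792 km
D: 0.8348 km
E: 0.5182 km
F: 0.2214 km
G: 0.7242 km
H: 0.8342 km
I: 0.9268 km
J: 0.2990 km
K: 0.2322 km
Sorted: F (0.2214 km) < K (0.2322 km) < J (0.2990 km) < E (0.5182 km) < …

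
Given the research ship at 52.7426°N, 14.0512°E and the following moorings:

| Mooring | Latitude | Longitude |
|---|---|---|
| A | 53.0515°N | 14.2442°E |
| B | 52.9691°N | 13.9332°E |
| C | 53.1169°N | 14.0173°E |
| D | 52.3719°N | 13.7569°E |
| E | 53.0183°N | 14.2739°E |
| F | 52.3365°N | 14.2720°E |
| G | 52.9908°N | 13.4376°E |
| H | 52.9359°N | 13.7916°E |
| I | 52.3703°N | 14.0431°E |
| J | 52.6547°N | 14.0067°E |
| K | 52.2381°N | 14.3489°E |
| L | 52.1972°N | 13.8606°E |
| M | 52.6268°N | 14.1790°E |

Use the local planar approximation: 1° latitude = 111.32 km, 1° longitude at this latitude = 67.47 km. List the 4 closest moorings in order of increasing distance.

Distances from 52.7426°N, 14.0512°E:
A: 36.7697 km
B: 26.4411 km
C: 41.7298 km
D: 45.7951 km
E: 34.1716 km
F: 47.5984 km
G: 49.7727 km
H: 27.7455 km
I: 41.4480 km
J: 10.2353 km
K: 59.6447 km
L: 62.0609 km
M: 15.5089 km
Sorted: J (10.2353 km) < M (15.5089 km) < B (26.4411 km) < H (27.7455 km) < E (34.1716 km) < A (36.7697 km) < …

J, M, B, H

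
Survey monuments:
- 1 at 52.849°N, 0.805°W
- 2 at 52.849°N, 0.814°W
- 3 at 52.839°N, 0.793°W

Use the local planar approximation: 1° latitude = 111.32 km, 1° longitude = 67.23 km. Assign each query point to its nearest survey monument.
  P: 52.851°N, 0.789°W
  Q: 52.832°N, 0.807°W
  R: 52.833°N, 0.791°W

P at 52.851°N, 0.789°W:
  1: 1.098 km
  2: 1.695 km
  3: 1.363 km
  → nearest: 1 (1.098 km)
Q at 52.832°N, 0.807°W:
  1: 1.897 km
  2: 1.950 km
  3: 1.222 km
  → nearest: 3 (1.222 km)
R at 52.833°N, 0.791°W:
  1: 2.015 km
  2: 2.359 km
  3: 0.681 km
  → nearest: 3 (0.681 km)

P→1; Q→3; R→3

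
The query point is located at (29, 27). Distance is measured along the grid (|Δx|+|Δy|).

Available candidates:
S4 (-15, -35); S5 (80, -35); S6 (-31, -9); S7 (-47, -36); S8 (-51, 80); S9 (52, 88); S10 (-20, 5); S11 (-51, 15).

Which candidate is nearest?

Distances from (29, 27):
S4: |-44| + |-62| = 44 + 62 = 106
S5: |51| + |-62| = 51 + 62 = 113
S6: |-60| + |-36| = 60 + 36 = 96
S7: |-76| + |-63| = 76 + 63 = 139
S8: |-80| + |53| = 80 + 53 = 133
S9: |23| + |61| = 23 + 61 = 84
S10: |-49| + |-22| = 49 + 22 = 71
S11: |-80| + |-12| = 80 + 12 = 92
Minimum: S10 at 71.

S10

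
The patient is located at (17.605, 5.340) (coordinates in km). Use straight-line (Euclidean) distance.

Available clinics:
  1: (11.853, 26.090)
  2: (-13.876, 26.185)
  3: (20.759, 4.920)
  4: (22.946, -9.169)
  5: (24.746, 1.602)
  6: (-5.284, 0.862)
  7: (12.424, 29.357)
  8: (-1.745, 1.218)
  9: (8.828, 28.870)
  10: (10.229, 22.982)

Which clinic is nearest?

3

Distances from (17.605, 5.340):
1: √((-5.752)² + (20.750)²) = √(33.08550 + 430.56250) = 21.532 km
2: √((-31.481)² + (20.845)²) = √(991.05336 + 434.51402) = 37.757 km
3: √((3.154)² + (-0.420)²) = √(9.94772 + 0.17640) = 3.182 km
4: √((5.341)² + (-14.509)²) = √(28.52628 + 210.51108) = 15.461 km
5: √((7.141)² + (-3.738)²) = √(50.99388 + 13.97264) = 8.060 km
6: √((-22.889)² + (-4.478)²) = √(523.90632 + 20.05248) = 23.323 km
7: √((-5.181)² + (24.017)²) = √(26.84276 + 576.81629) = 24.569 km
8: √((-19.350)² + (-4.122)²) = √(374.42250 + 16.99088) = 19.784 km
9: √((-8.777)² + (23.530)²) = √(77.03573 + 553.66090) = 25.114 km
10: √((-7.376)² + (17.642)²) = √(54.40538 + 311.24016) = 19.122 km
Minimum: 3 at 3.182 km.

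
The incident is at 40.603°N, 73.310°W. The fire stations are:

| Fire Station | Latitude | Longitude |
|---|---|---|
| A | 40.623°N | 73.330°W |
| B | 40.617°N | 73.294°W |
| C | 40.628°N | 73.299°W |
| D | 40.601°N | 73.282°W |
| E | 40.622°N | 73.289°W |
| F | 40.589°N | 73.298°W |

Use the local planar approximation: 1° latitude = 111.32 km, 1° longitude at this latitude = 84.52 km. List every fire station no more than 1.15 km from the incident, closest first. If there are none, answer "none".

none

Distances from 40.603°N, 73.310°W:
A: √((0.020·111.32)² + (-0.020·84.52)²) = √(4.95686 + 2.85745) = 2.795 km
B: √((0.014·111.32)² + (0.016·84.52)²) = √(2.42886 + 1.82877) = 2.063 km
C: √((0.025·111.32)² + (0.011·84.52)²) = √(7.74509 + 0.86438) = 2.934 km
D: √((-0.002·111.32)² + (0.028·84.52)²) = √(0.04957 + 5.60061) = 2.377 km
E: √((0.019·111.32)² + (0.021·84.52)²) = √(4.47356 + 3.15034) = 2.761 km
F: √((-0.014·111.32)² + (0.012·84.52)²) = √(2.42886 + 1.02868) = 1.859 km
Threshold 1.15 km: none within range.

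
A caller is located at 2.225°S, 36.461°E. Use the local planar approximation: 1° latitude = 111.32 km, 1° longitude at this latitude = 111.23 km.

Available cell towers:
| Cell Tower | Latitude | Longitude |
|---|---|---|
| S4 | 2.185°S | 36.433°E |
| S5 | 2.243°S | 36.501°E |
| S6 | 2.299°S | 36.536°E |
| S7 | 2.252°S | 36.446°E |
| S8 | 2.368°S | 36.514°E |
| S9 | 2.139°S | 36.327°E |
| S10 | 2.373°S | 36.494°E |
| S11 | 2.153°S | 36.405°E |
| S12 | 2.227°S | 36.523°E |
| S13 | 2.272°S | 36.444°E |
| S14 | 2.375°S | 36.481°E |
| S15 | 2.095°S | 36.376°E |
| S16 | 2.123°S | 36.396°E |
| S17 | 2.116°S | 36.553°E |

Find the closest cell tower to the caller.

S7

Distances from 2.225°S, 36.461°E:
S4: √((0.040·111.32)² + (-0.028·111.23)²) = √(19.82743 + 9.69974) = 5.434 km
S5: √((-0.018·111.32)² + (0.040·111.23)²) = √(4.01505 + 19.79538) = 4.880 km
S6: √((-0.074·111.32)² + (0.075·111.23)²) = √(67.85937 + 69.59314) = 11.724 km
S7: √((-0.027·111.32)² + (-0.015·111.23)²) = √(9.03387 + 2.78373) = 3.438 km
S8: √((-0.143·111.32)² + (0.053·111.23)²) = √(253.40692 + 34.75327) = 16.975 km
S9: √((0.086·111.32)² + (-0.134·111.23)²) = √(91.65229 + 222.15366) = 17.715 km
S10: √((-0.148·111.32)² + (0.033·111.23)²) = √(271.43749 + 13.47323) = 16.879 km
S11: √((0.072·111.32)² + (-0.056·111.23)²) = √(64.24087 + 38.79895) = 10.151 km
S12: √((-0.002·111.32)² + (0.062·111.23)²) = √(0.04957 + 47.55840) = 6.900 km
S13: √((-0.047·111.32)² + (-0.017·111.23)²) = √(27.37424 + 3.57554) = 5.563 km
S14: √((-0.150·111.32)² + (0.020·111.23)²) = √(278.82320 + 4.94885) = 16.846 km
S15: √((0.130·111.32)² + (-0.085·111.23)²) = √(209.42721 + 89.38852) = 17.286 km
S16: √((0.102·111.32)² + (-0.065·111.23)²) = √(128.92785 + 52.27218) = 13.461 km
S17: √((0.109·111.32)² + (0.092·111.23)²) = √(147.23104 + 104.71756) = 15.873 km
Minimum: S7 at 3.438 km.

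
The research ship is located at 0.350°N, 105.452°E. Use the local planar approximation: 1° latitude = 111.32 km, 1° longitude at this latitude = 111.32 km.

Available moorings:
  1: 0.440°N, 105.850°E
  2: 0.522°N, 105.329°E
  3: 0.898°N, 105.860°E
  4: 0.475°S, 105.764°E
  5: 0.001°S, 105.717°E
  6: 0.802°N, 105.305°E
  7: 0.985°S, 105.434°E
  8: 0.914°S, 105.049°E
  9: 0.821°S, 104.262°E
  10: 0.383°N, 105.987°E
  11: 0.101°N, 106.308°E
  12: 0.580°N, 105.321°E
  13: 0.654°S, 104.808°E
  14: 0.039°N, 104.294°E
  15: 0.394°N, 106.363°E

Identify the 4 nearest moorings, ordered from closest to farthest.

Distances from 0.350°N, 105.452°E:
1: 45.424 km
2: 23.539 km
3: 76.054 km
4: 98.187 km
5: 48.959 km
6: 52.911 km
7: 148.626 km
8: 147.687 km
9: 185.852 km
10: 59.669 km
11: 99.240 km
12: 29.465 km
13: 132.782 km
14: 133.477 km
15: 101.531 km
Sorted: 2 (23.539 km) < 12 (29.465 km) < 1 (45.424 km) < 5 (48.959 km) < 6 (52.911 km) < 10 (59.669 km) < …

2, 12, 1, 5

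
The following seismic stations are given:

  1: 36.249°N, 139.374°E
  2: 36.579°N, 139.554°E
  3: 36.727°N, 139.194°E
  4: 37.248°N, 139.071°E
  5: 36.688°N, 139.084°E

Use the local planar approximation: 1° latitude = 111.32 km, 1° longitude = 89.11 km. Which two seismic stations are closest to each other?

Pairwise distances:
1–2: 40.085 km
1–3: 55.576 km
1–4: 114.439 km
1–5: 55.281 km
2–3: 36.063 km
2–4: 86.016 km
2–5: 43.604 km
3–4: 59.024 km
3–5: 10.721 km
4–5: 62.350 km
Closest pair: 3–5 at 10.721 km.

3 and 5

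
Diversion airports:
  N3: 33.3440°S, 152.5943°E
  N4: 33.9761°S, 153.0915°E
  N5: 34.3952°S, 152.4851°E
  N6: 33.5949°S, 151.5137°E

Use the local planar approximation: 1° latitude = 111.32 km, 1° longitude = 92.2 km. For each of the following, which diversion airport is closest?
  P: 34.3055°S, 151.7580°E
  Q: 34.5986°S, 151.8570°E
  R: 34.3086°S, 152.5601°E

P→N5; Q→N5; R→N5

P at 34.3055°S, 151.7580°E:
  N3: √((0.9615·111.32)² + (0.8363·92.2)²) = √(11456.315688 + 5945.467859) = 131.9158 km
  N4: √((0.3294·111.32)² + (1.3335·92.2)²) = √(1344.601480 + 15116.382832) = 128.3004 km
  N5: √((-0.0897·111.32)² + (0.7271·92.2)²) = √(99.708293 + 4494.176572) = 67.7782 km
  N6: √((0.7106·111.32)² + (-0.2443·92.2)²) = √(6257.441550 + 507.351298) = 82.2484 km
  → nearest: N5 (67.7782 km)
Q at 34.5986°S, 151.8570°E:
  N3: √((1.2546·111.32)² + (0.7373·92.2)²) = √(19505.494355 + 4621.152598) = 155.3275 km
  N4: √((0.6225·111.32)² + (1.2345·92.2)²) = √(4802.032631 + 12955.197277) = 133.2563 km
  N5: √((0.2034·111.32)² + (0.6281·92.2)²) = √(512.682263 + 3353.663073) = 62.1799 km
  N6: √((1.0037·111.32)² + (-0.3433·92.2)²) = √(12484.013902 + 1001.865563) = 116.1287 km
  → nearest: N5 (62.1799 km)
R at 34.3086°S, 152.5601°E:
  N3: √((0.9646·111.32)² + (0.0342·92.2)²) = √(11530.308055 + 9.942922) = 107.4256 km
  N4: √((0.3325·111.32)² + (0.5314·92.2)²) = √(1370.028793 + 2400.517864) = 61.4048 km
  N5: √((-0.0866·111.32)² + (-0.0750·92.2)²) = √(92.935615 + 47.817225) = 11.8639 km
  N6: √((0.7137·111.32)² + (-1.0464·92.2)²) = √(6312.156948 + 9308.019920) = 124.9807 km
  → nearest: N5 (11.8639 km)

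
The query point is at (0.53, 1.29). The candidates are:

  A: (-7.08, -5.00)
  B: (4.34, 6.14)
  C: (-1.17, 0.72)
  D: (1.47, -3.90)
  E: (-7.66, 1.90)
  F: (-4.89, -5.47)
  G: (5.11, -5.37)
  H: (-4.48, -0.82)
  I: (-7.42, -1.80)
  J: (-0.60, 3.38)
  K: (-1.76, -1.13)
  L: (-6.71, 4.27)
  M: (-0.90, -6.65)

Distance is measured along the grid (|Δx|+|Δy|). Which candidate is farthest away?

A

Distances from (0.53, 1.29):
A: |-7.61| + |-6.29| = 7.61 + 6.29 = 13.90
B: |3.81| + |4.85| = 3.81 + 4.85 = 8.66
C: |-1.70| + |-0.57| = 1.70 + 0.57 = 2.27
D: |0.94| + |-5.19| = 0.94 + 5.19 = 6.13
E: |-8.19| + |0.61| = 8.19 + 0.61 = 8.80
F: |-5.42| + |-6.76| = 5.42 + 6.76 = 12.18
G: |4.58| + |-6.66| = 4.58 + 6.66 = 11.24
H: |-5.01| + |-2.11| = 5.01 + 2.11 = 7.12
I: |-7.95| + |-3.09| = 7.95 + 3.09 = 11.04
J: |-1.13| + |2.09| = 1.13 + 2.09 = 3.22
K: |-2.29| + |-2.42| = 2.29 + 2.42 = 4.71
L: |-7.24| + |2.98| = 7.24 + 2.98 = 10.22
M: |-1.43| + |-7.94| = 1.43 + 7.94 = 9.37
Maximum: A at 13.90.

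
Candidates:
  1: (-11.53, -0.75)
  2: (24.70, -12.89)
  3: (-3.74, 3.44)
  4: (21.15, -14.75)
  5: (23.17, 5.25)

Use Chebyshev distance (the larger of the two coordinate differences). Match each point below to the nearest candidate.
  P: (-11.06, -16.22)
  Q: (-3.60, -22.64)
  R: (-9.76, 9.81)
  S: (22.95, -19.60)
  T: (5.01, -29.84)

P→1; Q→1; R→3; S→4; T→4

P at (-11.06, -16.22):
  1: max(|-0.47|, |15.47|) = 15.47
  2: max(|35.76|, |3.33|) = 35.76
  3: max(|7.32|, |19.66|) = 19.66
  4: max(|32.21|, |1.47|) = 32.21
  5: max(|34.23|, |21.47|) = 34.23
  → nearest: 1 (15.47)
Q at (-3.60, -22.64):
  1: max(|-7.93|, |21.89|) = 21.89
  2: max(|28.30|, |9.75|) = 28.30
  3: max(|-0.14|, |26.08|) = 26.08
  4: max(|24.75|, |7.89|) = 24.75
  5: max(|26.77|, |27.89|) = 27.89
  → nearest: 1 (21.89)
R at (-9.76, 9.81):
  1: max(|-1.77|, |-10.56|) = 10.56
  2: max(|34.46|, |-22.70|) = 34.46
  3: max(|6.02|, |-6.37|) = 6.37
  4: max(|30.91|, |-24.56|) = 30.91
  5: max(|32.93|, |-4.56|) = 32.93
  → nearest: 3 (6.37)
S at (22.95, -19.60):
  1: max(|-34.48|, |18.85|) = 34.48
  2: max(|1.75|, |6.71|) = 6.71
  3: max(|-26.69|, |23.04|) = 26.69
  4: max(|-1.80|, |4.85|) = 4.85
  5: max(|0.22|, |24.85|) = 24.85
  → nearest: 4 (4.85)
T at (5.01, -29.84):
  1: max(|-16.54|, |29.09|) = 29.09
  2: max(|19.69|, |16.95|) = 19.69
  3: max(|-8.75|, |33.28|) = 33.28
  4: max(|16.14|, |15.09|) = 16.14
  5: max(|18.16|, |35.09|) = 35.09
  → nearest: 4 (16.14)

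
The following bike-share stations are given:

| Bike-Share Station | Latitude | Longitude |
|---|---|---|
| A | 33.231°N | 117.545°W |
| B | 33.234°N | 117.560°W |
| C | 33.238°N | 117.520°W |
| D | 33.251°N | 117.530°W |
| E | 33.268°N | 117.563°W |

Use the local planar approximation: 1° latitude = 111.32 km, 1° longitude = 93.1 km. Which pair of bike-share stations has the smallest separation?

Pairwise distances:
A–B: 1.436 km
A–C: 2.454 km
A–D: 2.628 km
A–E: 4.447 km
B–C: 3.751 km
B–D: 3.374 km
B–E: 3.795 km
C–D: 1.721 km
C–E: 5.213 km
D–E: 3.608 km
Closest pair: A–B at 1.436 km.

A and B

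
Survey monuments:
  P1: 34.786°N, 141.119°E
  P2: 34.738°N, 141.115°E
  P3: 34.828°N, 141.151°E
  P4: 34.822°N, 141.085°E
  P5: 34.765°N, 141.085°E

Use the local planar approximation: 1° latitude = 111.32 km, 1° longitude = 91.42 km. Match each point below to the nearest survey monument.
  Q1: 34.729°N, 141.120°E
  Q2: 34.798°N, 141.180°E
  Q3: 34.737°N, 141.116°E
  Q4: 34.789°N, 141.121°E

Q1 at 34.729°N, 141.120°E:
  P1: 6.346 km
  P2: 1.101 km
  P3: 11.379 km
  P4: 10.836 km
  P5: 5.128 km
  → nearest: P2 (1.101 km)
Q2 at 34.798°N, 141.180°E:
  P1: 5.734 km
  P2: 8.940 km
  P3: 4.264 km
  P4: 9.087 km
  P5: 9.430 km
  → nearest: P3 (4.264 km)
Q3 at 34.737°N, 141.116°E:
  P1: 5.462 km
  P2: 0.144 km
  P3: 10.623 km
  P4: 9.877 km
  P5: 4.213 km
  → nearest: P2 (0.144 km)
Q4 at 34.789°N, 141.121°E:
  P1: 0.381 km
  P2: 5.704 km
  P3: 5.135 km
  P4: 4.932 km
  P5: 4.239 km
  → nearest: P1 (0.381 km)

Q1→P2; Q2→P3; Q3→P2; Q4→P1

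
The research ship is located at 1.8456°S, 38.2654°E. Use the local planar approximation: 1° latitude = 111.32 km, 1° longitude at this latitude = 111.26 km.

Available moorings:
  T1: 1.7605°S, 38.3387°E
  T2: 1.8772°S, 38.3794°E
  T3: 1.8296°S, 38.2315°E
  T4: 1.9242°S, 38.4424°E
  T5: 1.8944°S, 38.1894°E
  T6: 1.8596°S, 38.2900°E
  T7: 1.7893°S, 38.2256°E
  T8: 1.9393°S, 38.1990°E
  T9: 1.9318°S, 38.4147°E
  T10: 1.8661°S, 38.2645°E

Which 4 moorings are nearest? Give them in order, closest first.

Distances from 1.8456°S, 38.2654°E:
T1: √((0.0851·111.32)² + (0.0733·111.26)²) = √(89.744019 + 66.509864) = 12.5002 km
T2: √((-0.0316·111.32)² + (0.1140·111.26)²) = √(12.374298 + 160.874724) = 13.1624 km
T3: √((0.0160·111.32)² + (-0.0339·111.26)²) = √(3.172388 + 14.225826) = 4.1711 km
T4: √((-0.0786·111.32)² + (0.1770·111.26)²) = √(76.558160 + 387.815037) = 21.5493 km
T5: √((-0.0488·111.32)² + (-0.0760·111.26)²) = √(29.511144 + 71.499877) = 10.0504 km
T6: √((-0.0140·111.32)² + (0.0246·111.26)²) = √(2.428860 + 7.491147) = 3.1496 km
T7: √((0.0563·111.32)² + (-0.0398·111.26)²) = √(39.279250 + 19.608495) = 7.6738 km
T8: √((-0.0937·111.32)² + (-0.0664·111.26)²) = √(108.799169 + 54.577579) = 12.7819 km
T9: √((-0.0862·111.32)² + (0.1493·111.26)²) = √(92.079071 + 275.929241) = 19.1835 km
T10: √((-0.0205·111.32)² + (-0.0009·111.26)²) = √(5.207798 + 0.010027) = 2.2843 km
Sorted: T10 (2.2843 km) < T6 (3.1496 km) < T3 (4.1711 km) < T7 (7.6738 km) < T5 (10.0504 km) < T1 (12.5002 km) < …

T10, T6, T3, T7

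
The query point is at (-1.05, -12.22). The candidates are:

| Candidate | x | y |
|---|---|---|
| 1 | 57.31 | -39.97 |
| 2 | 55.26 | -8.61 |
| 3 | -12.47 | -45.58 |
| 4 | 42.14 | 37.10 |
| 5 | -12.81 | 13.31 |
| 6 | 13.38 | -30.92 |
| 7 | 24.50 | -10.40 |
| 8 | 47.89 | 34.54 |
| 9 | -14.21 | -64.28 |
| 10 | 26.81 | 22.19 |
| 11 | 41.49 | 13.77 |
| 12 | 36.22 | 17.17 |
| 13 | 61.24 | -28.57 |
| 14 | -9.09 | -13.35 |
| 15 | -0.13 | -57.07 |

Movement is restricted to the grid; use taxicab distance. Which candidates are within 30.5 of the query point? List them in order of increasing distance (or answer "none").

Distances from (-1.05, -12.22):
1: |58.36| + |-27.75| = 58.36 + 27.75 = 86.11
2: |56.31| + |3.61| = 56.31 + 3.61 = 59.92
3: |-11.42| + |-33.36| = 11.42 + 33.36 = 44.78
4: |43.19| + |49.32| = 43.19 + 49.32 = 92.51
5: |-11.76| + |25.53| = 11.76 + 25.53 = 37.29
6: |14.43| + |-18.70| = 14.43 + 18.70 = 33.13
7: |25.55| + |1.82| = 25.55 + 1.82 = 27.37
8: |48.94| + |46.76| = 48.94 + 46.76 = 95.70
9: |-13.16| + |-52.06| = 13.16 + 52.06 = 65.22
10: |27.86| + |34.41| = 27.86 + 34.41 = 62.27
11: |42.54| + |25.99| = 42.54 + 25.99 = 68.53
12: |37.27| + |29.39| = 37.27 + 29.39 = 66.66
13: |62.29| + |-16.35| = 62.29 + 16.35 = 78.64
14: |-8.04| + |-1.13| = 8.04 + 1.13 = 9.17
15: |0.92| + |-44.85| = 0.92 + 44.85 = 45.77
Threshold 30.5: 14 (9.17), 7 (27.37) are within range.

14, 7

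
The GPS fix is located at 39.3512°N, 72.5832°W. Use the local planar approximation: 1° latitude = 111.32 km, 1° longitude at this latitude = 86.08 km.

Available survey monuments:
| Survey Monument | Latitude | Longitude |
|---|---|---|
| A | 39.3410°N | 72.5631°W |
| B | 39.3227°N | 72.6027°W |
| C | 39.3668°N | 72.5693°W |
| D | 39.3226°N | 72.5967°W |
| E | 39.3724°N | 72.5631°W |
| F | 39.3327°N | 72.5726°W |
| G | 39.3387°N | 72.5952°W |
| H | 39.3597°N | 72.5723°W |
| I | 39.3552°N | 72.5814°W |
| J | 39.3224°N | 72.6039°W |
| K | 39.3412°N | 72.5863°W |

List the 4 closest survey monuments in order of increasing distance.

I, K, H, G

Distances from 39.3512°N, 72.5832°W:
A: 2.0695 km
B: 3.5893 km
C: 2.1089 km
D: 3.3892 km
E: 2.9263 km
F: 2.2525 km
G: 1.7330 km
H: 1.3325 km
I: 0.4715 km
J: 3.6679 km
K: 1.1447 km
Sorted: I (0.4715 km) < K (1.1447 km) < H (1.3325 km) < G (1.7330 km) < A (2.0695 km) < C (2.1089 km) < …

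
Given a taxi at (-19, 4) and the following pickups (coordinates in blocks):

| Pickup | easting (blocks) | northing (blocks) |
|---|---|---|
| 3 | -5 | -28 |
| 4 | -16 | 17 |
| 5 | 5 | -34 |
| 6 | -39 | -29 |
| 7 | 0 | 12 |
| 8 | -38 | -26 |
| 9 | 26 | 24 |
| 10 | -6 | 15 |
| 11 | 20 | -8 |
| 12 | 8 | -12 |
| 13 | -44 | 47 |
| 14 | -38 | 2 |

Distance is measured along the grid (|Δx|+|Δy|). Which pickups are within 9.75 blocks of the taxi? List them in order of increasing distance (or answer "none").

Distances from (-19, 4):
3: |14| + |-32| = 14 + 32 = 46 blocks
4: |3| + |13| = 3 + 13 = 16 blocks
5: |24| + |-38| = 24 + 38 = 62 blocks
6: |-20| + |-33| = 20 + 33 = 53 blocks
7: |19| + |8| = 19 + 8 = 27 blocks
8: |-19| + |-30| = 19 + 30 = 49 blocks
9: |45| + |20| = 45 + 20 = 65 blocks
10: |13| + |11| = 13 + 11 = 24 blocks
11: |39| + |-12| = 39 + 12 = 51 blocks
12: |27| + |-16| = 27 + 16 = 43 blocks
13: |-25| + |43| = 25 + 43 = 68 blocks
14: |-19| + |-2| = 19 + 2 = 21 blocks
Threshold 9.75 blocks: none within range.

none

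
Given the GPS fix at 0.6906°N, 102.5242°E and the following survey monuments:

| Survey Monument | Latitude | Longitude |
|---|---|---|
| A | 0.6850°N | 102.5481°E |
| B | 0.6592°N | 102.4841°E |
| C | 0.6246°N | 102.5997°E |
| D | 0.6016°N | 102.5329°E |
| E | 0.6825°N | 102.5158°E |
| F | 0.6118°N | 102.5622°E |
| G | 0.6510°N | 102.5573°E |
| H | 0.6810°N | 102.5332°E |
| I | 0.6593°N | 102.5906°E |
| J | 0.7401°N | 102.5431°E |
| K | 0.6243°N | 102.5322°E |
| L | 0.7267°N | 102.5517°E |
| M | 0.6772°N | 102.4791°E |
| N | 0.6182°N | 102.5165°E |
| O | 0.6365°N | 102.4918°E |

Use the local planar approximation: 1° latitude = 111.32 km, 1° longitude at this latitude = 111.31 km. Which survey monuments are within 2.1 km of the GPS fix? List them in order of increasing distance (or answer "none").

E, H

Distances from 0.6906°N, 102.5242°E:
A: √((-0.0056·111.32)² + (0.0239·111.31)²) = √(0.388618 + 7.077244) = 2.7324 km
B: √((-0.0314·111.32)² + (-0.0401·111.31)²) = √(12.218157 + 19.923109) = 5.6693 km
C: √((-0.0660·111.32)² + (0.0755·111.31)²) = √(53.980172 + 70.625619) = 11.1627 km
D: √((-0.0890·111.32)² + (0.0087·111.31)²) = √(98.158160 + 0.937793) = 9.9547 km
E: √((-0.0081·111.32)² + (-0.0084·111.31)²) = √(0.813048 + 0.874232) = 1.2990 km
F: √((-0.0788·111.32)² + (0.0380·111.31)²) = √(76.948265 + 17.891039) = 9.7385 km
G: √((-0.0396·111.32)² + (0.0331·111.31)²) = √(19.432862 + 13.574516) = 5.7452 km
H: √((-0.0096·111.32)² + (0.0090·111.31)²) = √(1.142060 + 1.003583) = 1.4648 km
I: √((-0.0313·111.32)² + (0.0664·111.31)²) = √(12.140458 + 54.626644) = 8.1711 km
J: √((0.0495·111.32)² + (0.0189·111.31)²) = √(30.363847 + 4.425802) = 5.8983 km
K: √((-0.0663·111.32)² + (0.0080·111.31)²) = √(54.472016 + 0.792955) = 7.4340 km
L: √((0.0361·111.32)² + (0.0275·111.31)²) = √(16.149564 + 9.369874) = 5.0517 km
M: √((-0.0134·111.32)² + (-0.0451·111.31)²) = √(2.225133 + 25.201213) = 5.2370 km
N: √((-0.0724·111.32)² + (-0.0077·111.31)²) = √(64.956636 + 0.734598) = 8.1050 km
O: √((-0.0541·111.32)² + (-0.0324·111.31)²) = √(36.269446 + 13.006438) = 7.0197 km
Threshold 2.1 km: E (1.2990 km), H (1.4648 km) are within range.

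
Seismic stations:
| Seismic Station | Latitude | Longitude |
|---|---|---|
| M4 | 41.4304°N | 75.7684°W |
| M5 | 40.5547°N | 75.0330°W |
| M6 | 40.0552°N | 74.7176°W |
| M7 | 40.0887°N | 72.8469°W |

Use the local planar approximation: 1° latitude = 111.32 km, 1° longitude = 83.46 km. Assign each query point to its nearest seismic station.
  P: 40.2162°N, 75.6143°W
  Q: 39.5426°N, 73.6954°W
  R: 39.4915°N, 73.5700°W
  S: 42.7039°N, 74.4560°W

P→M5; Q→M7; R→M7; S→M4

P at 40.2162°N, 75.6143°W:
  M4: 135.7752 km
  M5: 61.4301 km
  M6: 76.9547 km
  M7: 231.4029 km
  → nearest: M5 (61.4301 km)
Q at 39.5426°N, 73.6954°W:
  M4: 272.2064 km
  M5: 158.6079 km
  M6: 102.6373 km
  M7: 93.3302 km
  → nearest: M7 (93.3302 km)
R at 39.4915°N, 73.5700°W:
  M4: 283.2853 km
  M5: 170.0497 km
  M6: 114.5044 km
  M7: 89.7872 km
  → nearest: M7 (89.7872 km)
S at 42.7039°N, 74.4560°W:
  M4: 179.1509 km
  M5: 244.0473 km
  M6: 295.6605 km
  M7: 320.6065 km
  → nearest: M4 (179.1509 km)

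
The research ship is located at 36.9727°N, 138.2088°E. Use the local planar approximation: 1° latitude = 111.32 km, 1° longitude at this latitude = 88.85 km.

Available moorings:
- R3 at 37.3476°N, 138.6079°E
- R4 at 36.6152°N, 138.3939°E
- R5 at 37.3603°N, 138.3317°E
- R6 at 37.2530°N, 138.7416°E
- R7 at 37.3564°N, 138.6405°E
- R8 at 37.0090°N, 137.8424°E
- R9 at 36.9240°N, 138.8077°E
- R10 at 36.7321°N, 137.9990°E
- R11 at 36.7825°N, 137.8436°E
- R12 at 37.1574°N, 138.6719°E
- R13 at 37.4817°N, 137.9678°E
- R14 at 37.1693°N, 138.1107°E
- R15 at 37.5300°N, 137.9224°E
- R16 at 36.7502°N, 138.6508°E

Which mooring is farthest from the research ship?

Distances from 36.9727°N, 138.2088°E:
R3: √((0.3749·111.32)² + (0.3991·88.85)²) = √(1741.715738 + 1257.414082) = 54.7643 km
R4: √((-0.3575·111.32)² + (0.1851·88.85)²) = √(1583.793250 + 270.475356) = 43.0612 km
R5: √((0.3876·111.32)² + (0.1229·88.85)²) = √(1861.718147 + 119.239084) = 44.5079 km
R6: √((0.2803·111.32)² + (0.5328·88.85)²) = √(973.626959 + 2241.007431) = 56.6977 km
R7: √((0.3837·111.32)² + (0.4317·88.85)²) = √(1824.441715 + 1471.224544) = 57.4079 km
R8: √((0.0363·111.32)² + (-0.3664·88.85)²) = √(16.329002 + 1059.804586) = 32.8045 km
R9: √((-0.0487·111.32)² + (0.5989·88.85)²) = √(29.390320 + 2831.545146) = 53.4877 km
R10: √((-0.2406·111.32)² + (-0.2098·88.85)²) = √(717.360800 + 347.476815) = 32.6318 km
R11: √((-0.1902·111.32)² + (-0.3652·88.85)²) = √(448.298639 + 1052.874002) = 38.7450 km
R12: √((0.1847·111.32)² + (0.4631·88.85)²) = √(422.746661 + 1693.029113) = 45.9976 km
R13: √((0.5090·111.32)² + (-0.2410·88.85)²) = √(3210.568645 + 458.510145) = 60.5729 km
R14: √((0.1966·111.32)² + (-0.0981·88.85)²) = √(478.975636 + 75.971881) = 23.5573 km
R15: √((0.5573·111.32)² + (-0.2864·88.85)²) = √(3848.792357 + 647.531487) = 67.0546 km
R16: √((-0.2225·111.32)² + (0.4420·88.85)²) = √(613.488500 + 1542.266421) = 46.4301 km
Maximum: R15 at 67.0546 km.

R15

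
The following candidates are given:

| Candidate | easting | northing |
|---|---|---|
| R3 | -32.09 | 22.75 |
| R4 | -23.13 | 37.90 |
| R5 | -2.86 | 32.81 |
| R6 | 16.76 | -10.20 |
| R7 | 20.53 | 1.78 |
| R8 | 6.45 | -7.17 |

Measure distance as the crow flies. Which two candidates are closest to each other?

R6 and R8

Pairwise distances:
R3–R4: √((8.96)² + (15.15)²) = √(80.2816 + 229.5225) = 17.60
R3–R5: √((29.23)² + (10.06)²) = √(854.3929 + 101.2036) = 30.91
R3–R6: √((48.85)² + (-32.95)²) = √(2386.3225 + 1085.7025) = 58.92
R3–R7: √((52.62)² + (-20.97)²) = √(2768.8644 + 439.7409) = 56.64
R3–R8: √((38.54)² + (-29.92)²) = √(1485.3316 + 895.2064) = 48.79
R4–R5: √((20.27)² + (-5.09)²) = √(410.8729 + 25.9081) = 20.90
R4–R6: √((39.89)² + (-48.10)²) = √(1591.2121 + 2313.6100) = 62.49
R4–R7: √((43.66)² + (-36.12)²) = √(1906.1956 + 1304.6544) = 56.66
R4–R8: √((29.58)² + (-45.07)²) = √(874.9764 + 2031.3049) = 53.91
R5–R6: √((19.62)² + (-43.01)²) = √(384.9444 + 1849.8601) = 47.27
R5–R7: √((23.39)² + (-31.03)²) = √(547.0921 + 962.8609) = 38.86
R5–R8: √((9.31)² + (-39.98)²) = √(86.6761 + 1598.4004) = 41.05
R6–R7: √((3.77)² + (11.98)²) = √(14.2129 + 143.5204) = 12.56
R6–R8: √((-10.31)² + (3.03)²) = √(106.2961 + 9.1809) = 10.75
R7–R8: √((-14.08)² + (-8.95)²) = √(198.2464 + 80.1025) = 16.68
Closest pair: R6–R8 at 10.75.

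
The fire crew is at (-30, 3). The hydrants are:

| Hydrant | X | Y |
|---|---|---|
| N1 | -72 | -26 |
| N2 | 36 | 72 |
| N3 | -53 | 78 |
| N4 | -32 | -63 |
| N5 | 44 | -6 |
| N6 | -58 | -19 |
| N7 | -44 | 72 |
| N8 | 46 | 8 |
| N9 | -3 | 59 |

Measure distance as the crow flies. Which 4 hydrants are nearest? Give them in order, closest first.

Distances from (-30, 3):
N1: 51.0
N2: 95.5
N3: 78.4
N4: 66.0
N5: 74.5
N6: 35.6
N7: 70.4
N8: 76.2
N9: 62.2
Sorted: N6 (35.6) < N1 (51.0) < N9 (62.2) < N4 (66.0) < N7 (70.4) < N5 (74.5) < …

N6, N1, N9, N4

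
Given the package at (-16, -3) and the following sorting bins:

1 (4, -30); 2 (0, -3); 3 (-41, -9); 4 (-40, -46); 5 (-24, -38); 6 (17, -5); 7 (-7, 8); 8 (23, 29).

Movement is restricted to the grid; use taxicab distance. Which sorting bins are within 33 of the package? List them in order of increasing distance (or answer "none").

Distances from (-16, -3):
1: |20| + |-27| = 20 + 27 = 47
2: |16| + |0| = 16 + 0 = 16
3: |-25| + |-6| = 25 + 6 = 31
4: |-24| + |-43| = 24 + 43 = 67
5: |-8| + |-35| = 8 + 35 = 43
6: |33| + |-2| = 33 + 2 = 35
7: |9| + |11| = 9 + 11 = 20
8: |39| + |32| = 39 + 32 = 71
Threshold 33: 2 (16), 7 (20), 3 (31) are within range.

2, 7, 3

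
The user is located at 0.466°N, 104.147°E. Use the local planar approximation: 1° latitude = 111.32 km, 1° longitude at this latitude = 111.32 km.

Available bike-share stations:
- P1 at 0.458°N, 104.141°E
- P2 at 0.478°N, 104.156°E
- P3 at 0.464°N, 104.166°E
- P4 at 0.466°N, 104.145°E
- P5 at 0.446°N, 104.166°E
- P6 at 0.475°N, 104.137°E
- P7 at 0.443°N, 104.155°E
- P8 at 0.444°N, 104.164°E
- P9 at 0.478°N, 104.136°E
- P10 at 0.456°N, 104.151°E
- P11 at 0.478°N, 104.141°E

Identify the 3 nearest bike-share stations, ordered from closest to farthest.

Distances from 0.466°N, 104.147°E:
P1: √((-0.008·111.32)² + (-0.006·111.32)²) = √(0.79310 + 0.44612) = 1.113 km
P2: √((0.012·111.32)² + (0.009·111.32)²) = √(1.78447 + 1.00376) = 1.670 km
P3: √((-0.002·111.32)² + (0.019·111.32)²) = √(0.04957 + 4.47356) = 2.127 km
P4: √((0.000·111.32)² + (-0.002·111.32)²) = √(0.00000 + 0.04957) = 0.223 km
P5: √((-0.020·111.32)² + (0.019·111.32)²) = √(4.95686 + 4.47356) = 3.071 km
P6: √((0.009·111.32)² + (-0.010·111.32)²) = √(1.00376 + 1.23921) = 1.498 km
P7: √((-0.023·111.32)² + (0.008·111.32)²) = √(6.55544 + 0.79310) = 2.711 km
P8: √((-0.022·111.32)² + (0.017·111.32)²) = √(5.99780 + 3.58133) = 3.095 km
P9: √((0.012·111.32)² + (-0.011·111.32)²) = √(1.78447 + 1.49945) = 1.812 km
P10: √((-0.010·111.32)² + (0.004·111.32)²) = √(1.23921 + 0.19827) = 1.199 km
P11: √((0.012·111.32)² + (-0.006·111.32)²) = √(1.78447 + 0.44612) = 1.494 km
Sorted: P4 (0.223 km) < P1 (1.113 km) < P10 (1.199 km) < P11 (1.494 km) < P6 (1.498 km) < …

P4, P1, P10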